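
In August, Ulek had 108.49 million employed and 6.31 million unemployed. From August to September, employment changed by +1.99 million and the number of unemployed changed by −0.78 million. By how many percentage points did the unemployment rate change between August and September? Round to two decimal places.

August: labor force = 108.49 + 6.31 = 114.80; u = 6.31/114.80 = 5.50%.
September: labor force = 110.48 + 5.53 = 116.01; u = 5.53/116.01 = 4.77%.
Change = 4.77% − 5.50% = −0.73 pp.

The unemployment rate changed by −0.73 percentage points.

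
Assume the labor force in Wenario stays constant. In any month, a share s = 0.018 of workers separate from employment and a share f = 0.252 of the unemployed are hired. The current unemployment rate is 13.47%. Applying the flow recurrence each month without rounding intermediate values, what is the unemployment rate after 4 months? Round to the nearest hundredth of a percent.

With a fixed labor force, u_{t+1} = u_t + s·(1−u_t) − f·u_t = u_t·(1−s−f) + s.
Here 1−s−f = 0.730 and s = 0.018.
u_1 = 0.134700 × 0.730 + 0.018 = 0.116331.
u_2 = 0.116331 × 0.730 + 0.018 = 0.102922.
u_3 = 0.102922 × 0.730 + 0.018 = 0.093133.
u_4 = 0.093133 × 0.730 + 0.018 = 0.085987.

Unemployment rate after four months ≈ 8.60%.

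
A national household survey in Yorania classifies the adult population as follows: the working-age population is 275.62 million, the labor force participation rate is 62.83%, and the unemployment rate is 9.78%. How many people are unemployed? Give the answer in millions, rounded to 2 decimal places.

Labor force = 0.6283 × 275.62 = 173.17 million.
Unemployed = 0.0978 × 173.17 ≈ 16.94 million.

About 16.94 million are unemployed.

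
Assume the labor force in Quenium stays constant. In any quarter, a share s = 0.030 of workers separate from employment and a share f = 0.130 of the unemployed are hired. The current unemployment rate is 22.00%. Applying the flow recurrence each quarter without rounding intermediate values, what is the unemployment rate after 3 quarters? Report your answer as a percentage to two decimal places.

Unemployment rate after three quarters ≈ 20.68%.

With a fixed labor force, u_{t+1} = u_t + s·(1−u_t) − f·u_t = u_t·(1−s−f) + s.
Here 1−s−f = 0.840 and s = 0.030.
u_1 = 0.220000 × 0.840 + 0.030 = 0.214800.
u_2 = 0.214800 × 0.840 + 0.030 = 0.210432.
u_3 = 0.210432 × 0.840 + 0.030 = 0.206763.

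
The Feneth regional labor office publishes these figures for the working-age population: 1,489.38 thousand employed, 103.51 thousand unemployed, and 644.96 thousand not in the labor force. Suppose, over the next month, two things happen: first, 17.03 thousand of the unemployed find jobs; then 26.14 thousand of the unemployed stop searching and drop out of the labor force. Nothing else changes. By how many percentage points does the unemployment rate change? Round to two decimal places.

The unemployment rate changes by −2.65 percentage points.

Initially, labor force = 1,489.38 + 103.51 = 1,592.89 thousand, so u = 103.51/1,592.89 = 6.50%.
After the first change, unemployed falls and employed rises by 17.03; labor force unchanged → E = 1,506.41, U = 86.48, labor force = 1,592.89 thousand.
After the second change, unemployed and labor force both fall by 26.14 → E = 1,506.41, U = 60.34, labor force = 1,566.75 thousand.
New unemployment rate = 60.34 / 1,566.75 = 3.85%.
Change = 3.85% − 6.50% = −2.65 percentage points.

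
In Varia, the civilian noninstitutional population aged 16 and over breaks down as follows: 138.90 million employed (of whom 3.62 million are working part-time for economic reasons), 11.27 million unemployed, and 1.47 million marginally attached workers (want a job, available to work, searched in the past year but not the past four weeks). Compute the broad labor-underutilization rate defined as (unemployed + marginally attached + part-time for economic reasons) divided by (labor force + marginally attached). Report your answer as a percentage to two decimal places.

Broad underutilization rate ≈ 10.79%.

Labor force = 138.90 + 11.27 = 150.17 million.
Numerator = 11.27 + 1.47 + 3.62 = 16.36 million.
Denominator = 150.17 + 1.47 = 151.64 million.
Broad rate = 16.36 / 151.64 = 10.79%.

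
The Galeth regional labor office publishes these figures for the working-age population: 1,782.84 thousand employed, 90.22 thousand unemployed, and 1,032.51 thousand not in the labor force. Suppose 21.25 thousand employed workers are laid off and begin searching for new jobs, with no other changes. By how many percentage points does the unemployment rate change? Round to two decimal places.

Initially, labor force = 1,782.84 + 90.22 = 1,873.06 thousand, so u = 90.22/1,873.06 = 4.82%.
After the change, employed falls and unemployed rises by 21.25; labor force unchanged → E = 1,761.59, U = 111.47, labor force = 1,873.06 thousand.
New unemployment rate = 111.47 / 1,873.06 = 5.95%.
Change = 5.95% − 4.82% = +1.13 percentage points.

The unemployment rate changes by +1.13 percentage points.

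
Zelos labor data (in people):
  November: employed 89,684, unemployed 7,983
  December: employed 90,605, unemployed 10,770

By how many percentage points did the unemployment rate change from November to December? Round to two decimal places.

The unemployment rate changed by +2.45 percentage points.

November: labor force = 89,684 + 7,983 = 97,667; u = 7,983/97,667 = 8.17%.
December: labor force = 90,605 + 10,770 = 101,375; u = 10,770/101,375 = 10.62%.
Change = 10.62% − 8.17% = +2.45 pp.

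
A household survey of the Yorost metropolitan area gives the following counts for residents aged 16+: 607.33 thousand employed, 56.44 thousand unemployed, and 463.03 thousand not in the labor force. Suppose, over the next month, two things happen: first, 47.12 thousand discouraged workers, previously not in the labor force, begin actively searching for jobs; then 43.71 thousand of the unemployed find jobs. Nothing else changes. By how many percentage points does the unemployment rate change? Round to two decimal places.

The unemployment rate changes by −0.08 percentage points.

Initially, labor force = 607.33 + 56.44 = 663.77 thousand, so u = 56.44/663.77 = 8.50%.
After the first change, unemployed and labor force both rise by 47.12 → E = 607.33, U = 103.56, labor force = 710.89 thousand.
After the second change, unemployed falls and employed rises by 43.71; labor force unchanged → E = 651.04, U = 59.85, labor force = 710.89 thousand.
New unemployment rate = 59.85 / 710.89 = 8.42%.
Change = 8.42% − 8.50% = −0.08 percentage points.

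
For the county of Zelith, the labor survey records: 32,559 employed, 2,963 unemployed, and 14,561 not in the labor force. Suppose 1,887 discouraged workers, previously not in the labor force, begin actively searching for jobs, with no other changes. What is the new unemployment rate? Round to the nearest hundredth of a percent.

New unemployment rate ≈ 12.96%.

Initially, labor force = 32,559 + 2,963 = 35,522, so u = 2,963/35,522 = 8.34%.
After the change, unemployed and labor force both rise by 1,887 → E = 32,559, U = 4,850, labor force = 37,409.
New unemployment rate = 4,850 / 37,409 = 12.96%.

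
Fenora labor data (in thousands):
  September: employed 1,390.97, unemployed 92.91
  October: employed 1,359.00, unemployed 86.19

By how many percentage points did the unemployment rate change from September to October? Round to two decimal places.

The unemployment rate changed by −0.30 percentage points.

September: labor force = 1,390.97 + 92.91 = 1,483.88; u = 92.91/1,483.88 = 6.26%.
October: labor force = 1,359.00 + 86.19 = 1,445.19; u = 86.19/1,445.19 = 5.96%.
Change = 5.96% − 6.26% = −0.30 pp.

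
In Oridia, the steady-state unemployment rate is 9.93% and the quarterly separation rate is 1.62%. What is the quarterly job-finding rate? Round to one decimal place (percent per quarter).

Job-finding rate ≈ 14.7% per quarter.

From u* = s/(s+f): f = s·(1−u)/u.
f = 1.62 × (1 − 0.0993) / 0.0993 = 1.4591 / 0.0993 ≈ 14.7% per quarter.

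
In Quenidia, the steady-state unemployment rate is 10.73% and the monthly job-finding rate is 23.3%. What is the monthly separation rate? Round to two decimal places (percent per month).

Separation rate ≈ 2.80% per month.

From u* = s/(s+f): s = u·f/(1−u).
s = 0.1073 × 23.3 / (1 − 0.1073) = 2.5001 / 0.8927 ≈ 2.80% per month.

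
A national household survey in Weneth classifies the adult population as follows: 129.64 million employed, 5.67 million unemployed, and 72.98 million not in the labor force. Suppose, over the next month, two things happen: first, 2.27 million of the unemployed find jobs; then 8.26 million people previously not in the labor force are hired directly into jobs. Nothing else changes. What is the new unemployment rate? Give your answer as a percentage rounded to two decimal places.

Initially, labor force = 129.64 + 5.67 = 135.31 million, so u = 5.67/135.31 = 4.19%.
After the first change, unemployed falls and employed rises by 2.27; labor force unchanged → E = 131.91, U = 3.40, labor force = 135.31 million.
After the second change, employed and labor force both rise by 8.26; unemployed unchanged → E = 140.17, U = 3.40, labor force = 143.57 million.
New unemployment rate = 3.40 / 143.57 = 2.37%.

New unemployment rate ≈ 2.37%.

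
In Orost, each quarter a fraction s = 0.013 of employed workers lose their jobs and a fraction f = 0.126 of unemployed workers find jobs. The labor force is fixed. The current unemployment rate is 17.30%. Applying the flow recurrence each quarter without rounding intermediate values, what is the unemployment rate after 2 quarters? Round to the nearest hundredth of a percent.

Unemployment rate after two quarters ≈ 15.24%.

With a fixed labor force, u_{t+1} = u_t + s·(1−u_t) − f·u_t = u_t·(1−s−f) + s.
Here 1−s−f = 0.861 and s = 0.013.
u_1 = 0.173000 × 0.861 + 0.013 = 0.161953.
u_2 = 0.161953 × 0.861 + 0.013 = 0.152442.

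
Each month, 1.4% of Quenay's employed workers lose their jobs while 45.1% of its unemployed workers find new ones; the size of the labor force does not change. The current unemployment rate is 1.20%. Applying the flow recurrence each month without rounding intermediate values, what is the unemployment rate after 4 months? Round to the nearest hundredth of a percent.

Unemployment rate after four months ≈ 2.86%.

With a fixed labor force, u_{t+1} = u_t + s·(1−u_t) − f·u_t = u_t·(1−s−f) + s.
Here 1−s−f = 0.535 and s = 0.014.
u_1 = 0.012000 × 0.535 + 0.014 = 0.020420.
u_2 = 0.020420 × 0.535 + 0.014 = 0.024925.
u_3 = 0.024925 × 0.535 + 0.014 = 0.027335.
u_4 = 0.027335 × 0.535 + 0.014 = 0.028624.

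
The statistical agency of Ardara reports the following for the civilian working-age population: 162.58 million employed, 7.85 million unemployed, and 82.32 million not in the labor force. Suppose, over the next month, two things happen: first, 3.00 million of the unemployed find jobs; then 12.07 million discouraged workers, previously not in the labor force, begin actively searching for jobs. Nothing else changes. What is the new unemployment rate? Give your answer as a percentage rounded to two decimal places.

Initially, labor force = 162.58 + 7.85 = 170.43 million, so u = 7.85/170.43 = 4.61%.
After the first change, unemployed falls and employed rises by 3.00; labor force unchanged → E = 165.58, U = 4.85, labor force = 170.43 million.
After the second change, unemployed and labor force both rise by 12.07 → E = 165.58, U = 16.92, labor force = 182.50 million.
New unemployment rate = 16.92 / 182.50 = 9.27%.

New unemployment rate ≈ 9.27%.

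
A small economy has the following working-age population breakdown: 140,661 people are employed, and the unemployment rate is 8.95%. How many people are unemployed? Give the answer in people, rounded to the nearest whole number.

Let U be the number unemployed. The labor force is E + U, and U/(E+U) = 0.0895.
So U = 0.0895 × 140,661 / (1 − 0.0895) = 12589.16 / 0.9105 ≈ 13,827.

About 13,827 are unemployed.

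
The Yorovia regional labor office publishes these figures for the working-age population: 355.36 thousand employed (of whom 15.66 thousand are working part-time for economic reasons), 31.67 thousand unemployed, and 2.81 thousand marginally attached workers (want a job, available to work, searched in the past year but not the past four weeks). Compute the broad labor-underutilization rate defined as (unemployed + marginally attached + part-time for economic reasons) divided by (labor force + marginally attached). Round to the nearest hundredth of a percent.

Labor force = 355.36 + 31.67 = 387.03 thousand.
Numerator = 31.67 + 2.81 + 15.66 = 50.14 thousand.
Denominator = 387.03 + 2.81 = 389.84 thousand.
Broad rate = 50.14 / 389.84 = 12.86%.

Broad underutilization rate ≈ 12.86%.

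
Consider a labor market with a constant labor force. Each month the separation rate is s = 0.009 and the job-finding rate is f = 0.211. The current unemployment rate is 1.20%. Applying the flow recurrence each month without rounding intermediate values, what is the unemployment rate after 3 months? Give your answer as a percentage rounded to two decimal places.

Unemployment rate after three months ≈ 2.72%.

With a fixed labor force, u_{t+1} = u_t + s·(1−u_t) − f·u_t = u_t·(1−s−f) + s.
Here 1−s−f = 0.780 and s = 0.009.
u_1 = 0.012000 × 0.780 + 0.009 = 0.018360.
u_2 = 0.018360 × 0.780 + 0.009 = 0.023321.
u_3 = 0.023321 × 0.780 + 0.009 = 0.027190.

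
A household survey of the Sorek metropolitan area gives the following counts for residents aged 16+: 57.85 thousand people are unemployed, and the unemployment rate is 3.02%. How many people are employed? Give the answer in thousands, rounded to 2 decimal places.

Labor force = U / u = 57.85 / 0.0302 ≈ 1,915.56 thousand.
Employed = labor force − unemployed = 1,915.56 − 57.85 = 1,857.71 thousand.

About 1,857.71 thousand are employed.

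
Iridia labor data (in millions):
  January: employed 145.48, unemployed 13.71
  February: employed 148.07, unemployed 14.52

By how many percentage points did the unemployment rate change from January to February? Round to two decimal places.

The unemployment rate changed by +0.32 percentage points.

January: labor force = 145.48 + 13.71 = 159.19; u = 13.71/159.19 = 8.61%.
February: labor force = 148.07 + 14.52 = 162.59; u = 14.52/162.59 = 8.93%.
Change = 8.93% − 8.61% = +0.32 pp.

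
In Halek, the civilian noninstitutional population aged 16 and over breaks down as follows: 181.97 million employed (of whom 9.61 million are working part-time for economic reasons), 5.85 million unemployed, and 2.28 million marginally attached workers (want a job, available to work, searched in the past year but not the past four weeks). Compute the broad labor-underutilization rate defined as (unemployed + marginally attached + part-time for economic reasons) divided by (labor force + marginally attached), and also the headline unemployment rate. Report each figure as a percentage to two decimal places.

Broad underutilization rate ≈ 9.33%; headline unemployment rate ≈ 3.11%.

Labor force = 181.97 + 5.85 = 187.82 million.
Numerator = 5.85 + 2.28 + 9.61 = 17.74 million.
Denominator = 187.82 + 2.28 = 190.10 million.
Broad rate = 17.74 / 190.10 = 9.33%.
Headline unemployment rate = 5.85 / 187.82 = 3.11%.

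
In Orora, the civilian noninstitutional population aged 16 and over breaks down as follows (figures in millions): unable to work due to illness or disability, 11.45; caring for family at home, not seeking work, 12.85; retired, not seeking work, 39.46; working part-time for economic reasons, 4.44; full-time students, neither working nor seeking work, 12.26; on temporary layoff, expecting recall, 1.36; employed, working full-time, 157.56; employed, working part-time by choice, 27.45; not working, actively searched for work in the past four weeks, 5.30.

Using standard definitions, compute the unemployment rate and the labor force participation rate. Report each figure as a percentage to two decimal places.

Unemployment rate ≈ 3.40%; labor force participation rate ≈ 72.06%.

Employed = 4.44 + 157.56 + 27.45 = 189.45 million (anyone who worked, including part-time for economic reasons, counts as employed).
Unemployed = 1.36 + 5.30 = 6.66 million (jobless and actively searching, or on temporary layoff).
Labor force = 189.45 + 6.66 = 196.11 million.
Not in labor force = 11.45 + 12.85 + 39.46 + 12.26 = 76.02 million (those not working and not actively searching are outside the labor force).
Civilian working-age population = 196.11 + 76.02 = 272.13 million.
Unemployment rate = 6.66 / 196.11 = 3.40%.
Labor force participation rate = 196.11 / 272.13 = 72.06%.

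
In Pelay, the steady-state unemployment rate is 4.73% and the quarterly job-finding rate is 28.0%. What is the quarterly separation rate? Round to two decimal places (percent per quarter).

From u* = s/(s+f): s = u·f/(1−u).
s = 0.0473 × 28.0 / (1 − 0.0473) = 1.3244 / 0.9527 ≈ 1.39% per quarter.

Separation rate ≈ 1.39% per quarter.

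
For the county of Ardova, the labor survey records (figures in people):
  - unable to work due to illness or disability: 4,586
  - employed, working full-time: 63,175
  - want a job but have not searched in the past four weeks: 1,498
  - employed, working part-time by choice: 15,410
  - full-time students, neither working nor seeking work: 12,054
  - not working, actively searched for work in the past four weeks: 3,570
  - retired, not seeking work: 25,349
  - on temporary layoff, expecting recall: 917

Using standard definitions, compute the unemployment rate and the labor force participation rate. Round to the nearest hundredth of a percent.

Unemployment rate ≈ 5.40%; labor force participation rate ≈ 65.64%.

Employed = 63,175 + 15,410 = 78,585.
Unemployed = 3,570 + 917 = 4,487 (jobless and actively searching, or on temporary layoff).
Labor force = 78,585 + 4,487 = 83,072.
Not in labor force = 4,586 + 1,498 + 12,054 + 25,349 = 43,487 (those not working and not actively searching are outside the labor force — including those who want a job but have given up searching).
Civilian working-age population = 83,072 + 43,487 = 126,559.
Unemployment rate = 4,487 / 83,072 = 5.40%.
Labor force participation rate = 83,072 / 126,559 = 65.64%.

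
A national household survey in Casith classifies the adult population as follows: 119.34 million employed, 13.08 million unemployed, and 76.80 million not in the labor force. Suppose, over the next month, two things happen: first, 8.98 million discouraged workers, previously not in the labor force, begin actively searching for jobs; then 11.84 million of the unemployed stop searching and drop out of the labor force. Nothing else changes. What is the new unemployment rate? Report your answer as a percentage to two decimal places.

New unemployment rate ≈ 7.89%.

Initially, labor force = 119.34 + 13.08 = 132.42 million, so u = 13.08/132.42 = 9.88%.
After the first change, unemployed and labor force both rise by 8.98 → E = 119.34, U = 22.06, labor force = 141.40 million.
After the second change, unemployed and labor force both fall by 11.84 → E = 119.34, U = 10.22, labor force = 129.56 million.
New unemployment rate = 10.22 / 129.56 = 7.89%.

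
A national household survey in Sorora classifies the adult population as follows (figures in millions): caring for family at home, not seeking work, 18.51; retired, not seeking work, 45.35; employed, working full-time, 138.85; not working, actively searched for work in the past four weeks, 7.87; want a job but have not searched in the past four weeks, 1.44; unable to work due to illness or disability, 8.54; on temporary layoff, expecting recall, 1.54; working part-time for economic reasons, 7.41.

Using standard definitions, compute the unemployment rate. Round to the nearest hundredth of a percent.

Employed = 138.85 + 7.41 = 146.26 million (anyone who worked, including part-time for economic reasons, counts as employed).
Unemployed = 7.87 + 1.54 = 9.41 million (jobless and actively searching, or on temporary layoff).
Labor force = 146.26 + 9.41 = 155.67 million.
Unemployment rate = 9.41 / 155.67 = 6.04%.

Unemployment rate ≈ 6.04%.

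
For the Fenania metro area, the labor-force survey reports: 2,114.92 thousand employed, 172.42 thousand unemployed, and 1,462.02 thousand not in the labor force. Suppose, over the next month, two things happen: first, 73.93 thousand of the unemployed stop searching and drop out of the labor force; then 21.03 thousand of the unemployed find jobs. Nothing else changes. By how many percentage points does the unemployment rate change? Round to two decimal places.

The unemployment rate changes by −4.04 percentage points.

Initially, labor force = 2,114.92 + 172.42 = 2,287.34 thousand, so u = 172.42/2,287.34 = 7.54%.
After the first change, unemployed and labor force both fall by 73.93 → E = 2,114.92, U = 98.49, labor force = 2,213.41 thousand.
After the second change, unemployed falls and employed rises by 21.03; labor force unchanged → E = 2,135.95, U = 77.46, labor force = 2,213.41 thousand.
New unemployment rate = 77.46 / 2,213.41 = 3.50%.
Change = 3.50% − 7.54% = −4.04 percentage points.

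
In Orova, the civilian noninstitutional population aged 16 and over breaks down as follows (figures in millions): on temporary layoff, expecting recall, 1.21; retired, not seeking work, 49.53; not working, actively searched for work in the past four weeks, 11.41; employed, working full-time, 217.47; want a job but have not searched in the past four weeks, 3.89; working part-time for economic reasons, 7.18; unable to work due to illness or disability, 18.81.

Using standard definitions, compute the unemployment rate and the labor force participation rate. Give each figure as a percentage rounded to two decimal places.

Unemployment rate ≈ 5.32%; labor force participation rate ≈ 76.66%.

Employed = 217.47 + 7.18 = 224.65 million (anyone who worked, including part-time for economic reasons, counts as employed).
Unemployed = 1.21 + 11.41 = 12.62 million (jobless and actively searching, or on temporary layoff).
Labor force = 224.65 + 12.62 = 237.27 million.
Not in labor force = 49.53 + 3.89 + 18.81 = 72.23 million (those not working and not actively searching are outside the labor force — including those who want a job but have given up searching).
Civilian working-age population = 237.27 + 72.23 = 309.50 million.
Unemployment rate = 12.62 / 237.27 = 5.32%.
Labor force participation rate = 237.27 / 309.50 = 76.66%.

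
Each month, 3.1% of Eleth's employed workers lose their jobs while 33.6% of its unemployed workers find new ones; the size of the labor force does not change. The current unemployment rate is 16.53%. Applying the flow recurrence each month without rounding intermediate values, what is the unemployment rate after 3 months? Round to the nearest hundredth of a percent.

With a fixed labor force, u_{t+1} = u_t + s·(1−u_t) − f·u_t = u_t·(1−s−f) + s.
Here 1−s−f = 0.633 and s = 0.031.
u_1 = 0.165300 × 0.633 + 0.031 = 0.135635.
u_2 = 0.135635 × 0.633 + 0.031 = 0.116857.
u_3 = 0.116857 × 0.633 + 0.031 = 0.104970.

Unemployment rate after three months ≈ 10.50%.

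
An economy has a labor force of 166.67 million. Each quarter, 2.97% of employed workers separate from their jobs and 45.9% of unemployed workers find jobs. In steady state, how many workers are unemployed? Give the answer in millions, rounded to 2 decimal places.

Steady-state unemployment rate u* = s/(s+f) = 2.97/(2.97+45.9) = 0.060773.
Unemployed = u* × labor force = 0.060773 × 166.67 ≈ 10.13 million.

About 10.13 million are unemployed in steady state.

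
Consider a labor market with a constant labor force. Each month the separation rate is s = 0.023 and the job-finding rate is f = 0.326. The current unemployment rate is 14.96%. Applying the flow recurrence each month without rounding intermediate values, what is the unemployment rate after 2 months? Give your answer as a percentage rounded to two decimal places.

Unemployment rate after two months ≈ 10.14%.

With a fixed labor force, u_{t+1} = u_t + s·(1−u_t) − f·u_t = u_t·(1−s−f) + s.
Here 1−s−f = 0.651 and s = 0.023.
u_1 = 0.149600 × 0.651 + 0.023 = 0.120390.
u_2 = 0.120390 × 0.651 + 0.023 = 0.101374.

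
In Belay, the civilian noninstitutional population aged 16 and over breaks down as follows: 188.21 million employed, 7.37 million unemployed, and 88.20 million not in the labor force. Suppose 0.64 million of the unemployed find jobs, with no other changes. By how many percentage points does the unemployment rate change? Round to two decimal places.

The unemployment rate changes by −0.33 percentage points.

Initially, labor force = 188.21 + 7.37 = 195.58 million, so u = 7.37/195.58 = 3.77%.
After the change, unemployed falls and employed rises by 0.64; labor force unchanged → E = 188.85, U = 6.73, labor force = 195.58 million.
New unemployment rate = 6.73 / 195.58 = 3.44%.
Change = 3.44% − 3.77% = −0.33 percentage points.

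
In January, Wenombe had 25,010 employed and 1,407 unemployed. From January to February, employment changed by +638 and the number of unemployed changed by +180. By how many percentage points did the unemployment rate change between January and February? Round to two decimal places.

January: labor force = 25,010 + 1,407 = 26,417; u = 1,407/26,417 = 5.33%.
February: labor force = 25,648 + 1,587 = 27,235; u = 1,587/27,235 = 5.83%.
Change = 5.83% − 5.33% = +0.50 pp.

The unemployment rate changed by +0.50 percentage points.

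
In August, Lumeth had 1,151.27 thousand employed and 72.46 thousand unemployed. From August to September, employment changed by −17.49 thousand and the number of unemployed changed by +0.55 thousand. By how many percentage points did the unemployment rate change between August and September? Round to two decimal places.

The unemployment rate changed by +0.13 percentage points.

August: labor force = 1,151.27 + 72.46 = 1,223.73; u = 72.46/1,223.73 = 5.92%.
September: labor force = 1,133.78 + 73.01 = 1,206.79; u = 73.01/1,206.79 = 6.05%.
Change = 6.05% − 5.92% = +0.13 pp.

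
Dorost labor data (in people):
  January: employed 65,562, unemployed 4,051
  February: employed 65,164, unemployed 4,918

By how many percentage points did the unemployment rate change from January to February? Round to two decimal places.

January: labor force = 65,562 + 4,051 = 69,613; u = 4,051/69,613 = 5.82%.
February: labor force = 65,164 + 4,918 = 70,082; u = 4,918/70,082 = 7.02%.
Change = 7.02% − 5.82% = +1.20 pp.

The unemployment rate changed by +1.20 percentage points.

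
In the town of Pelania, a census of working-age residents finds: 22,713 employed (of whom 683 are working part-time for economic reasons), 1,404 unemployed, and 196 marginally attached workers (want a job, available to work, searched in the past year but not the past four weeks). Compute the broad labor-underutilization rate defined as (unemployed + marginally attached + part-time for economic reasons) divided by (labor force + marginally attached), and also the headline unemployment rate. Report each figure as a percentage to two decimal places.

Broad underutilization rate ≈ 9.39%; headline unemployment rate ≈ 5.82%.

Labor force = 22,713 + 1,404 = 24,117.
Numerator = 1,404 + 196 + 683 = 2,283.
Denominator = 24,117 + 196 = 24,313.
Broad rate = 2,283 / 24,313 = 9.39%.
Headline unemployment rate = 1,404 / 24,117 = 5.82%.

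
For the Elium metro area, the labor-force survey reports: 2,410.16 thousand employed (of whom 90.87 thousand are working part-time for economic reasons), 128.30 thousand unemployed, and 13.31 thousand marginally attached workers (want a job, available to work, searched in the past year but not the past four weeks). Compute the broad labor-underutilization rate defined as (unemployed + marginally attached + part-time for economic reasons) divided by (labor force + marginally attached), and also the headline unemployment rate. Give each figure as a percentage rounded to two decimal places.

Broad underutilization rate ≈ 9.11%; headline unemployment rate ≈ 5.05%.

Labor force = 2,410.16 + 128.30 = 2,538.46 thousand.
Numerator = 128.30 + 13.31 + 90.87 = 232.48 thousand.
Denominator = 2,538.46 + 13.31 = 2,551.77 thousand.
Broad rate = 232.48 / 2,551.77 = 9.11%.
Headline unemployment rate = 128.30 / 2,538.46 = 5.05%.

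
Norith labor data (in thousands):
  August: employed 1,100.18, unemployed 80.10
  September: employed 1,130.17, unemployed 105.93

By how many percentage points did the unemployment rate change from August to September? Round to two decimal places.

August: labor force = 1,100.18 + 80.10 = 1,180.28; u = 80.10/1,180.28 = 6.79%.
September: labor force = 1,130.17 + 105.93 = 1,236.10; u = 105.93/1,236.10 = 8.57%.
Change = 8.57% − 6.79% = +1.78 pp.

The unemployment rate changed by +1.78 percentage points.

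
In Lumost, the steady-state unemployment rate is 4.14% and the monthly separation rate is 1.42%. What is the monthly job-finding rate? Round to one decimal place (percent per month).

Job-finding rate ≈ 32.9% per month.

From u* = s/(s+f): f = s·(1−u)/u.
f = 1.42 × (1 − 0.0414) / 0.0414 = 1.3612 / 0.0414 ≈ 32.9% per month.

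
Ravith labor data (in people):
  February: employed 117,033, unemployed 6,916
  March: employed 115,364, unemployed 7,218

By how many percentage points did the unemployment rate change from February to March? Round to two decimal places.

The unemployment rate changed by +0.31 percentage points.

February: labor force = 117,033 + 6,916 = 123,949; u = 6,916/123,949 = 5.58%.
March: labor force = 115,364 + 7,218 = 122,582; u = 7,218/122,582 = 5.89%.
Change = 5.89% − 5.58% = +0.31 pp.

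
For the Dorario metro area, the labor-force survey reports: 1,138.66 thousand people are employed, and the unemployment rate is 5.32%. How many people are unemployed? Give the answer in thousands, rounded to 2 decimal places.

Let U be the number unemployed. The labor force is E + U, and U/(E+U) = 0.0532.
So U = 0.0532 × 1,138.66 / (1 − 0.0532) = 60.5767 / 0.9468 ≈ 63.98 thousand.

About 63.98 thousand are unemployed.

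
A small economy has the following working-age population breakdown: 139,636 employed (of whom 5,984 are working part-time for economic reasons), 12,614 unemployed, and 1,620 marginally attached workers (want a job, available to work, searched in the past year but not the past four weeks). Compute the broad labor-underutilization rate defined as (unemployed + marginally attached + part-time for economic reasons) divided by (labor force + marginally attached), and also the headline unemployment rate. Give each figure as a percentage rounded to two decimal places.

Broad underutilization rate ≈ 13.14%; headline unemployment rate ≈ 8.29%.

Labor force = 139,636 + 12,614 = 152,250.
Numerator = 12,614 + 1,620 + 5,984 = 20,218.
Denominator = 152,250 + 1,620 = 153,870.
Broad rate = 20,218 / 153,870 = 13.14%.
Headline unemployment rate = 12,614 / 152,250 = 8.29%.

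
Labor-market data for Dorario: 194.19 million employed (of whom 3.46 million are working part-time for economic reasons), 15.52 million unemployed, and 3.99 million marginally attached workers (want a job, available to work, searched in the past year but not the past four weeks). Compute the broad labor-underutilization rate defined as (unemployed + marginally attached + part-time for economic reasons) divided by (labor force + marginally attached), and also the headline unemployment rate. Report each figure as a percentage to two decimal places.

Broad underutilization rate ≈ 10.75%; headline unemployment rate ≈ 7.40%.

Labor force = 194.19 + 15.52 = 209.71 million.
Numerator = 15.52 + 3.99 + 3.46 = 22.97 million.
Denominator = 209.71 + 3.99 = 213.70 million.
Broad rate = 22.97 / 213.70 = 10.75%.
Headline unemployment rate = 15.52 / 209.71 = 7.40%.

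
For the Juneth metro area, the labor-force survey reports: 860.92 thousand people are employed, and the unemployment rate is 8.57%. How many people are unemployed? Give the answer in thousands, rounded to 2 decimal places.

About 80.70 thousand are unemployed.

Let U be the number unemployed. The labor force is E + U, and U/(E+U) = 0.0857.
So U = 0.0857 × 860.92 / (1 − 0.0857) = 73.7808 / 0.9143 ≈ 80.70 thousand.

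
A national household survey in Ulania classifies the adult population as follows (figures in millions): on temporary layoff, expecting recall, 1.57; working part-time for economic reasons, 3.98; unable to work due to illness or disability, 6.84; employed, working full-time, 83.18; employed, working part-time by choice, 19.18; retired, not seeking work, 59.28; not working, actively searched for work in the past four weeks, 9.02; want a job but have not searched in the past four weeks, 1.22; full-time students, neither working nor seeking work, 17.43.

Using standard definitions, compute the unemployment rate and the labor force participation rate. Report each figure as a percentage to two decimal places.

Unemployment rate ≈ 9.06%; labor force participation rate ≈ 57.97%.

Employed = 3.98 + 83.18 + 19.18 = 106.34 million (anyone who worked, including part-time for economic reasons, counts as employed).
Unemployed = 1.57 + 9.02 = 10.59 million (jobless and actively searching, or on temporary layoff).
Labor force = 106.34 + 10.59 = 116.93 million.
Not in labor force = 6.84 + 59.28 + 1.22 + 17.43 = 84.77 million (those not working and not actively searching are outside the labor force — including those who want a job but have given up searching).
Civilian working-age population = 116.93 + 84.77 = 201.70 million.
Unemployment rate = 10.59 / 116.93 = 9.06%.
Labor force participation rate = 116.93 / 201.70 = 57.97%.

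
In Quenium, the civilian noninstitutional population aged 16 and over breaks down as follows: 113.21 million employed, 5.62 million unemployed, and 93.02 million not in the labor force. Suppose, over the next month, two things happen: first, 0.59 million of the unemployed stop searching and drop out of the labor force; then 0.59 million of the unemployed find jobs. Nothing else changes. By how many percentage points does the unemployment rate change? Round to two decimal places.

The unemployment rate changes by −0.97 percentage points.

Initially, labor force = 113.21 + 5.62 = 118.83 million, so u = 5.62/118.83 = 4.73%.
After the first change, unemployed and labor force both fall by 0.59 → E = 113.21, U = 5.03, labor force = 118.24 million.
After the second change, unemployed falls and employed rises by 0.59; labor force unchanged → E = 113.80, U = 4.44, labor force = 118.24 million.
New unemployment rate = 4.44 / 118.24 = 3.76%.
Change = 3.76% − 4.73% = −0.97 percentage points.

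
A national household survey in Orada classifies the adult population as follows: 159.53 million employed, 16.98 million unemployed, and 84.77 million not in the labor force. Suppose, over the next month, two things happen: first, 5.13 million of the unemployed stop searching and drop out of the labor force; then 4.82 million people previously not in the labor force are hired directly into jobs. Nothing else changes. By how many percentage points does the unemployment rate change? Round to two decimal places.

The unemployment rate changes by −2.89 percentage points.

Initially, labor force = 159.53 + 16.98 = 176.51 million, so u = 16.98/176.51 = 9.62%.
After the first change, unemployed and labor force both fall by 5.13 → E = 159.53, U = 11.85, labor force = 171.38 million.
After the second change, employed and labor force both rise by 4.82; unemployed unchanged → E = 164.35, U = 11.85, labor force = 176.20 million.
New unemployment rate = 11.85 / 176.20 = 6.73%.
Change = 6.73% − 9.62% = −2.89 percentage points.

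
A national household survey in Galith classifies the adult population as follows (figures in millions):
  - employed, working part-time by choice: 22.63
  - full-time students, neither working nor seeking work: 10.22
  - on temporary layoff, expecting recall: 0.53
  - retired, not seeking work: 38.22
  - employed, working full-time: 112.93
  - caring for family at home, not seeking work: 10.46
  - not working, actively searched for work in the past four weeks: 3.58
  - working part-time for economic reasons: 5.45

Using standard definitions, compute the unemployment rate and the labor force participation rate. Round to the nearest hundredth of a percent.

Unemployment rate ≈ 2.83%; labor force participation rate ≈ 71.13%.

Employed = 22.63 + 112.93 + 5.45 = 141.01 million (anyone who worked, including part-time for economic reasons, counts as employed).
Unemployed = 0.53 + 3.58 = 4.11 million (jobless and actively searching, or on temporary layoff).
Labor force = 141.01 + 4.11 = 145.12 million.
Not in labor force = 10.22 + 38.22 + 10.46 = 58.90 million (those not working and not actively searching are outside the labor force).
Civilian working-age population = 145.12 + 58.90 = 204.02 million.
Unemployment rate = 4.11 / 145.12 = 2.83%.
Labor force participation rate = 145.12 / 204.02 = 71.13%.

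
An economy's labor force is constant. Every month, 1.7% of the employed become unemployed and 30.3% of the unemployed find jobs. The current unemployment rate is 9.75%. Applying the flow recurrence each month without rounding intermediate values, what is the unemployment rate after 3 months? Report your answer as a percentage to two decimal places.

With a fixed labor force, u_{t+1} = u_t + s·(1−u_t) − f·u_t = u_t·(1−s−f) + s.
Here 1−s−f = 0.680 and s = 0.017.
u_1 = 0.097500 × 0.680 + 0.017 = 0.083300.
u_2 = 0.083300 × 0.680 + 0.017 = 0.073644.
u_3 = 0.073644 × 0.680 + 0.017 = 0.067078.

Unemployment rate after three months ≈ 6.71%.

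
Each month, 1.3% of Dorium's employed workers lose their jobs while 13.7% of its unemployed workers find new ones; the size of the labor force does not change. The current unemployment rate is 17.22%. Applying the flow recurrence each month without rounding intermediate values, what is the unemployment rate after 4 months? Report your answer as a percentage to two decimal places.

Unemployment rate after four months ≈ 13.13%.

With a fixed labor force, u_{t+1} = u_t + s·(1−u_t) − f·u_t = u_t·(1−s−f) + s.
Here 1−s−f = 0.850 and s = 0.013.
u_1 = 0.172200 × 0.850 + 0.013 = 0.159370.
u_2 = 0.159370 × 0.850 + 0.013 = 0.148465.
u_3 = 0.148465 × 0.850 + 0.013 = 0.139195.
u_4 = 0.139195 × 0.850 + 0.013 = 0.131316.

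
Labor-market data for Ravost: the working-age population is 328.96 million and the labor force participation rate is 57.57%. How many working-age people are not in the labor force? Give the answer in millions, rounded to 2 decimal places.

About 139.58 million are not in the labor force.

Share not in the labor force = 1 − 0.5757 = 0.4243.
Not in labor force = 0.4243 × 328.96 ≈ 139.58 million.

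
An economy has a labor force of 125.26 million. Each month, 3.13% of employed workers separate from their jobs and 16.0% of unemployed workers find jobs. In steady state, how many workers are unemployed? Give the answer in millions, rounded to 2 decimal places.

Steady-state unemployment rate u* = s/(s+f) = 3.13/(3.13+16.0) = 0.163617.
Unemployed = u* × labor force = 0.163617 × 125.26 ≈ 20.49 million.

About 20.49 million are unemployed in steady state.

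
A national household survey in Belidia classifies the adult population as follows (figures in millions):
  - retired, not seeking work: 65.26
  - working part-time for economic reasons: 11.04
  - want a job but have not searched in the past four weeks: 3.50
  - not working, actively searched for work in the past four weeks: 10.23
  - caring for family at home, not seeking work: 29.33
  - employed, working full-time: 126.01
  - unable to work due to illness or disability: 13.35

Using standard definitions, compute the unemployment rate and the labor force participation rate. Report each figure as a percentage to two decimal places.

Employed = 11.04 + 126.01 = 137.05 million (anyone who worked, including part-time for economic reasons, counts as employed).
Unemployed = 10.23 million.
Labor force = 137.05 + 10.23 = 147.28 million.
Not in labor force = 65.26 + 3.50 + 29.33 + 13.35 = 111.44 million (those not working and not actively searching are outside the labor force — including those who want a job but have given up searching).
Civilian working-age population = 147.28 + 111.44 = 258.72 million.
Unemployment rate = 10.23 / 147.28 = 6.95%.
Labor force participation rate = 147.28 / 258.72 = 56.93%.

Unemployment rate ≈ 6.95%; labor force participation rate ≈ 56.93%.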